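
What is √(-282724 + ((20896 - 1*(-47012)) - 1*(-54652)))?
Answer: 6*I*√4449 ≈ 400.21*I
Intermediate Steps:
√(-282724 + ((20896 - 1*(-47012)) - 1*(-54652))) = √(-282724 + ((20896 + 47012) + 54652)) = √(-282724 + (67908 + 54652)) = √(-282724 + 122560) = √(-160164) = 6*I*√4449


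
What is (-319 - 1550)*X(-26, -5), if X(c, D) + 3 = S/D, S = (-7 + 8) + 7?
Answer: 42987/5 ≈ 8597.4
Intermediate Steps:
S = 8 (S = 1 + 7 = 8)
X(c, D) = -3 + 8/D
(-319 - 1550)*X(-26, -5) = (-319 - 1550)*(-3 + 8/(-5)) = -1869*(-3 + 8*(-⅕)) = -1869*(-3 - 8/5) = -1869*(-23/5) = 42987/5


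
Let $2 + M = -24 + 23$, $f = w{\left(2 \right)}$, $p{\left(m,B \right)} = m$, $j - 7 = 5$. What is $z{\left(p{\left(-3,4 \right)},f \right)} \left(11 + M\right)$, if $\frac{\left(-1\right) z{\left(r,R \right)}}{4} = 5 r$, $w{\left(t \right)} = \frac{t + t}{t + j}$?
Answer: $480$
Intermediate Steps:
$j = 12$ ($j = 7 + 5 = 12$)
$w{\left(t \right)} = \frac{2 t}{12 + t}$ ($w{\left(t \right)} = \frac{t + t}{t + 12} = \frac{2 t}{12 + t}$)
$f = \frac{2}{7}$ ($f = 2 \cdot 2 \frac{1}{12 + 2} = 2 \cdot 2 \cdot \frac{1}{14} = \frac{2}{7} \approx 0.28571$)
$M = -3$ ($M = -2 + \left(-24 + 23\right) = -2 - 1 = -3$)
$z{\left(r,R \right)} = - 20 r$ ($z{\left(r,R \right)} = - 4 \cdot 5 r = - 20 r$)
$z{\left(p{\left(-3,4 \right)},f \right)} \left(11 + M\right) = \left(-20\right) \left(-3\right) \left(11 - 3\right) = 60 \cdot 8 = 480$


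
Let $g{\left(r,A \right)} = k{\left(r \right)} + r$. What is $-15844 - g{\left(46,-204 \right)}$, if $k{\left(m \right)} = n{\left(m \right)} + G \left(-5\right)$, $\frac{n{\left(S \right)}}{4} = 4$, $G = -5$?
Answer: $-15931$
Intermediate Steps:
$n{\left(S \right)} = 16$ ($n{\left(S \right)} = 4 \cdot 4 = 16$)
$k{\left(m \right)} = 41$ ($k{\left(m \right)} = 16 - -25 = 16 + 25 = 41$)
$g{\left(r,A \right)} = 41 + r$
$-15844 - g{\left(46,-204 \right)} = -15844 - \left(41 + 46\right) = -15844 - 87 = -15931$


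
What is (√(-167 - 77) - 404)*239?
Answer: -96556 + 478*I*√61 ≈ -96556.0 + 3733.3*I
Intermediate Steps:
(√(-167 - 77) - 404)*239 = (√(-244) - 404)*239 = (2*I*√61 - 404)*239 = (-404 + 2*I*√61)*239 = -96556 + 478*I*√61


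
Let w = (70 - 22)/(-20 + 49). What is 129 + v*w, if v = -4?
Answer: 3549/29 ≈ 122.38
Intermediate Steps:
w = 48/29 ≈ 1.6552
129 + v*w = 129 - 4*48/29 = 129 - 192/29 = 3549/29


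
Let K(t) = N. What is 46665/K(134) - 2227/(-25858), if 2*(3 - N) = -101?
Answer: 2413565429/2766806 ≈ 872.33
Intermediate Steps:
N = 107/2 (N = 3 - ½*(-101) = 3 + 101/2 = 107/2 ≈ 53.500)
K(t) = 107/2
46665/K(134) - 2227/(-25858) = 46665/(107/2) - 2227/(-25858) = 46665*(2/107) - 2227*(-1/25858) = 93330/107 + 2227/25858 = 2413565429/2766806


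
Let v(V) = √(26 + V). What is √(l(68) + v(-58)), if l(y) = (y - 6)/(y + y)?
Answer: √(527 + 4624*I*√2)/34 ≈ 1.7509 + 1.6154*I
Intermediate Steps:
l(y) = (-6 + y)/(2*y) (l(y) = (-6 + y)/((2*y)) = (-6 + y)*(1/(2*y)) = (-6 + y)/(2*y))
√(l(68) + v(-58)) = √((½)*(-6 + 68)/68 + √(26 - 58)) = √((½)*(1/68)*62 + √(-32)) = √(31/68 + 4*I*√2)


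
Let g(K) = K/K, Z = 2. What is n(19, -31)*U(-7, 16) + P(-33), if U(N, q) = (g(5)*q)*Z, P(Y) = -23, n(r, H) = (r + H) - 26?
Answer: -1239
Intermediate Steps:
g(K) = 1
n(r, H) = -26 + H + r (n(r, H) = (H + r) - 26 = -26 + H + r)
U(N, q) = 2*q (U(N, q) = (1*q)*2 = q*2 = 2*q)
n(19, -31)*U(-7, 16) + P(-33) = (-26 - 31 + 19)*(2*16) - 23 = -38*32 - 23 = -1216 - 23 = -1239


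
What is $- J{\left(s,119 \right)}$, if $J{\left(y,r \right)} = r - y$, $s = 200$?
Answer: $81$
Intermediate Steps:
$- J{\left(s,119 \right)} = - (119 - 200) = \left(-1\right) \left(-81\right) = 81$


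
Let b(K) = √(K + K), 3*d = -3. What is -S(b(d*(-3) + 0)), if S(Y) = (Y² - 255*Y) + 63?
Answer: -69 + 255*√6 ≈ 555.62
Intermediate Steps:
d = -1 (d = (⅓)*(-3) = -1)
b(K) = √2*√K (b(K) = √(2*K) = √2*√K)
S(Y) = 63 + Y² - 255*Y
-S(b(d*(-3) + 0)) = -(63 + (√2*√(-1*(-3) + 0))² - 255*√2*√(-1*(-3) + 0)) = -(63 + (√2*√(3 + 0))² - 255*√2*√(3 + 0)) = -(63 + (√2*√3)² - 255*√2*√3) = -(63 + (√6)² - 255*√6) = -(63 + 6 - 255*√6) = -(69 - 255*√6) = -69 + 255*√6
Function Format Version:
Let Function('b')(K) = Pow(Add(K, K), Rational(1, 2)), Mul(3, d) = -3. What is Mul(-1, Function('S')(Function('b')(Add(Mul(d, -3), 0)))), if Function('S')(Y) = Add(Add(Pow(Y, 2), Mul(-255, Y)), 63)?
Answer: Add(-69, Mul(255, Pow(6, Rational(1, 2)))) ≈ 555.62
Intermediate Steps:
d = -1 (d = Mul(Rational(1, 3), -3) = -1)
Function('b')(K) = Mul(Pow(2, Rational(1, 2)), Pow(K, Rational(1, 2))) (Function('b')(K) = Pow(Mul(2, K), Rational(1, 2)) = Mul(Pow(2, Rational(1, 2)), Pow(K, Rational(1, 2))))
Function('S')(Y) = Add(63, Pow(Y, 2), Mul(-255, Y))
Mul(-1, Function('S')(Function('b')(Add(Mul(d, -3), 0)))) = Mul(-1, Add(63, Pow(Mul(Pow(2, Rational(1, 2)), Pow(Add(Mul(-1, -3), 0), Rational(1, 2))), 2), Mul(-255, Mul(Pow(2, Rational(1, 2)), Pow(Add(Mul(-1, -3), 0), Rational(1, 2)))))) = Mul(-1, Add(63, Pow(Mul(Pow(2, Rational(1, 2)), Pow(Add(3, 0), Rational(1, 2))), 2), Mul(-255, Mul(Pow(2, Rational(1, 2)), Pow(Add(3, 0), Rational(1, 2)))))) = Mul(-1, Add(63, Pow(Mul(Pow(2, Rational(1, 2)), Pow(3, Rational(1, 2))), 2), Mul(-255, Mul(Pow(2, Rational(1, 2)), Pow(3, Rational(1, 2)))))) = Mul(-1, Add(63, Pow(Pow(6, Rational(1, 2)), 2), Mul(-255, Pow(6, Rational(1, 2))))) = Mul(-1, Add(63, 6, Mul(-255, Pow(6, Rational(1, 2))))) = Mul(-1, Add(69, Mul(-255, Pow(6, Rational(1, 2))))) = Add(-69, Mul(255, Pow(6, Rational(1, 2))))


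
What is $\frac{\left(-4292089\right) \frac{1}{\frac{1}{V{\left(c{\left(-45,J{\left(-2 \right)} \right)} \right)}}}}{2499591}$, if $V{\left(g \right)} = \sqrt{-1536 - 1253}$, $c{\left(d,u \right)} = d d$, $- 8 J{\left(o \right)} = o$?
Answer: $- \frac{4292089 i \sqrt{2789}}{2499591} \approx - 90.683 i$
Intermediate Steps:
$J{\left(o \right)} = - \frac{o}{8}$
$c{\left(d,u \right)} = d^{2}$
$V{\left(g \right)} = i \sqrt{2789}$ ($V{\left(g \right)} = \sqrt{-2789} = i \sqrt{2789}$)
$\frac{\left(-4292089\right) \frac{1}{\frac{1}{V{\left(c{\left(-45,J{\left(-2 \right)} \right)} \right)}}}}{2499591} = \frac{\left(-4292089\right) \frac{1}{\frac{1}{i \sqrt{2789}}}}{2499591} = - \frac{4292089}{\left(- \frac{1}{2789}\right) i \sqrt{2789}} \cdot \frac{1}{2499591} = - 4292089 i \sqrt{2789} \cdot \frac{1}{2499591} = - \frac{4292089 i \sqrt{2789}}{2499591}$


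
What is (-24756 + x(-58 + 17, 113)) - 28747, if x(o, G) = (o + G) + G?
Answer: -53318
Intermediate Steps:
x(o, G) = o + 2*G (x(o, G) = (G + o) + G = o + 2*G)
(-24756 + x(-58 + 17, 113)) - 28747 = (-24756 + ((-58 + 17) + 2*113)) - 28747 = (-24756 + (-41 + 226)) - 28747 = (-24756 + 185) - 28747 = -24571 - 28747 = -53318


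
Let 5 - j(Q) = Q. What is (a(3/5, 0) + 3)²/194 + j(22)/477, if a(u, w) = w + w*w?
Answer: 995/92538 ≈ 0.010752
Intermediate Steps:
j(Q) = 5 - Q
a(u, w) = w + w²
(a(3/5, 0) + 3)²/194 + j(22)/477 = (0*(1 + 0) + 3)²/194 + (5 - 1*22)/477 = (0*1 + 3)²*(1/194) + (5 - 22)*(1/477) = (0 + 3)²*(1/194) - 17*1/477 = 3²*(1/194) - 17/477 = 9*(1/194) - 17/477 = 9/194 - 17/477 = 995/92538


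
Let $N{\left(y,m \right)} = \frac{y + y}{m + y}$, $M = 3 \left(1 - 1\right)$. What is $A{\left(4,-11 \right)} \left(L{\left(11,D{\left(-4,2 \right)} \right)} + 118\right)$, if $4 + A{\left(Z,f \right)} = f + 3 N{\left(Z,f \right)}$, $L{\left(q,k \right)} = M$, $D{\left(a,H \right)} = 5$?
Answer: $- \frac{15222}{7} \approx -2174.6$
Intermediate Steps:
$M = 0$ ($M = 3 \cdot 0 = 0$)
$N{\left(y,m \right)} = \frac{2 y}{m + y}$
$L{\left(q,k \right)} = 0$
$A{\left(Z,f \right)} = -4 + f + \frac{6 Z}{Z + f}$ ($A{\left(Z,f \right)} = -4 + \left(f + 3 \frac{2 Z}{f + Z}\right) = -4 + \left(f + 3 \frac{2 Z}{Z + f}\right) = -4 + \left(f + \frac{6 Z}{Z + f}\right) = -4 + f + \frac{6 Z}{Z + f}$)
$A{\left(4,-11 \right)} \left(L{\left(11,D{\left(-4,2 \right)} \right)} + 118\right) = \frac{6 \cdot 4 + \left(-4 - 11\right) \left(4 - 11\right)}{4 - 11} \left(0 + 118\right) = \frac{24 - -105}{-7} \cdot 118 = - \frac{24 + 105}{7} \cdot 118 = \left(- \frac{1}{7}\right) 129 \cdot 118 = \left(- \frac{129}{7}\right) 118 = - \frac{15222}{7}$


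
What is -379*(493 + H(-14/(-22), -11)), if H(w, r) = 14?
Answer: -192153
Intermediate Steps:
-379*(493 + H(-14/(-22), -11)) = -379*(493 + 14) = -379*507 = -192153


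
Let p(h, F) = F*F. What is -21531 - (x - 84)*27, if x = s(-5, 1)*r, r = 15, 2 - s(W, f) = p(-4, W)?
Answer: -9948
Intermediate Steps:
p(h, F) = F²
s(W, f) = 2 - W²
x = -345 (x = (2 - 1*(-5)²)*15 = (2 - 1*25)*15 = (2 - 25)*15 = -23*15 = -345)
-21531 - (x - 84)*27 = -21531 - (-345 - 84)*27 = -21531 - (-429)*27 = -21531 - 1*(-11583) = -21531 + 11583 = -9948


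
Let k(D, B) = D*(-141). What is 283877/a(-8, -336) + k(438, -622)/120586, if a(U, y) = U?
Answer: -17116042993/482344 ≈ -35485.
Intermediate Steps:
k(D, B) = -141*D
283877/a(-8, -336) + k(438, -622)/120586 = 283877/(-8) - 141*438/120586 = 283877*(-⅛) - 61758*1/120586 = -283877/8 - 30879/60293 = -17116042993/482344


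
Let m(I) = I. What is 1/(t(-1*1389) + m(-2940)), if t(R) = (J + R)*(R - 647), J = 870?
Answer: 1/1053744 ≈ 9.4900e-7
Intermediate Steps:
t(R) = (-647 + R)*(870 + R) (t(R) = (870 + R)*(R - 647) = (870 + R)*(-647 + R) = (-647 + R)*(870 + R))
1/(t(-1*1389) + m(-2940)) = 1/((-562890 + (-1*1389)**2 + 223*(-1*1389)) - 2940) = 1/((-562890 + (-1389)**2 + 223*(-1389)) - 2940) = 1/((-562890 + 1929321 - 309747) - 2940) = 1/(1056684 - 2940) = 1/1053744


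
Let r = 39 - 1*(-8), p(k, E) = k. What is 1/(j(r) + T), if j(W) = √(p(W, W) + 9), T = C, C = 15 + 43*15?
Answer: 165/108886 - √14/217772 ≈ 0.0014982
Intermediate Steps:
r = 47 (r = 39 + 8 = 47)
C = 660 (C = 15 + 645 = 660)
T = 660
j(W) = √(9 + W) (j(W) = √(W + 9) = √(9 + W))
1/(j(r) + T) = 1/(√(9 + 47) + 660) = 1/(√56 + 660) = 1/(2*√14 + 660) = 1/(660 + 2*√14)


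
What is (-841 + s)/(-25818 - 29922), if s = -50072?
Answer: 16971/18580 ≈ 0.91340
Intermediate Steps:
(-841 + s)/(-25818 - 29922) = (-841 - 50072)/(-25818 - 29922) = -50913/(-55740) = -50913*(-1/55740) = 16971/18580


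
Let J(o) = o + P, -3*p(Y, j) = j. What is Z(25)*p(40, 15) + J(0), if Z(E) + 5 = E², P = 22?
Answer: -3078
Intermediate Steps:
p(Y, j) = -j/3
Z(E) = -5 + E²
J(o) = 22 + o (J(o) = o + 22 = 22 + o)
Z(25)*p(40, 15) + J(0) = (-5 + 25²)*(-⅓*15) + (22 + 0) = (-5 + 625)*(-5) + 22 = 620*(-5) + 22 = -3100 + 22 = -3078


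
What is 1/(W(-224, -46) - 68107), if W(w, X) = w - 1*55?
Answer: -1/68386 ≈ -1.4623e-5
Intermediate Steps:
W(w, X) = -55 + w (W(w, X) = w - 55 = -55 + w)
1/(W(-224, -46) - 68107) = 1/((-55 - 224) - 68107) = 1/(-279 - 68107) = 1/(-68386) = -1/68386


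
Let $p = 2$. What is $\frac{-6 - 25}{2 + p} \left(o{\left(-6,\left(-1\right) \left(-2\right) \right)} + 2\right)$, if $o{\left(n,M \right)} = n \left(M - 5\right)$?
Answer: $-155$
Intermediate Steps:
$o{\left(n,M \right)} = n \left(-5 + M\right)$
$\frac{-6 - 25}{2 + p} \left(o{\left(-6,\left(-1\right) \left(-2\right) \right)} + 2\right) = \frac{-6 - 25}{2 + 2} \left(- 6 \left(-5 - -2\right) + 2\right) = - \frac{31}{4} \left(- 6 \left(-5 + 2\right) + 2\right) = \left(-31\right) \frac{1}{4} \left(\left(-6\right) \left(-3\right) + 2\right) = - \frac{31 \left(18 + 2\right)}{4} = \left(- \frac{31}{4}\right) 20 = -155$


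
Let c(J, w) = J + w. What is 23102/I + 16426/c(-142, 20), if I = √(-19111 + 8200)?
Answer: -8213/61 - 23102*I*√10911/10911 ≈ -134.64 - 221.17*I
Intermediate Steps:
I = I*√10911 (I = √(-10911) = I*√10911 ≈ 104.46*I)
23102/I + 16426/c(-142, 20) = 23102/((I*√10911)) + 16426/(-142 + 20) = 23102*(-I*√10911/10911) + 16426/(-122) = -23102*I*√10911/10911 + 16426*(-1/122) = -23102*I*√10911/10911 - 8213/61 = -8213/61 - 23102*I*√10911/10911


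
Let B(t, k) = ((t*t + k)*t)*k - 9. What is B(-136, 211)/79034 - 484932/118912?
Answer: -7984024992445/1174761376 ≈ -6796.3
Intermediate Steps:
B(t, k) = -9 + k*t*(k + t²) (B(t, k) = ((t² + k)*t)*k - 9 = ((k + t²)*t)*k - 9 = (t*(k + t²))*k - 9 = k*t*(k + t²) - 9 = -9 + k*t*(k + t²))
B(-136, 211)/79034 - 484932/118912 = (-9 + 211*(-136)³ - 136*211²)/79034 - 484932/118912 = (-9 + 211*(-2515456) - 136*44521)*(1/79034) - 484932*1/118912 = (-9 - 530761216 - 6054856)*(1/79034) - 121233/29728 = -536816081*1/79034 - 121233/29728 = -536816081/79034 - 121233/29728 = -7984024992445/1174761376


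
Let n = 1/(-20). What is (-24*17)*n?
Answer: 102/5 ≈ 20.400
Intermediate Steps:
n = -1/20 ≈ -0.050000
(-24*17)*n = -24*17*(-1/20) = -408*(-1/20) = 102/5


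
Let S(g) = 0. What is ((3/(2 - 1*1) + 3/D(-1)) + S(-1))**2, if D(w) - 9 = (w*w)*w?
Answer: 729/64 ≈ 11.391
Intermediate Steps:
D(w) = 9 + w**3 (D(w) = 9 + (w*w)*w = 9 + w**2*w = 9 + w**3)
((3/(2 - 1*1) + 3/D(-1)) + S(-1))**2 = ((3/(2 - 1*1) + 3/(9 + (-1)**3)) + 0)**2 = ((3/(2 - 1) + 3/(9 - 1)) + 0)**2 = ((3/1 + 3/8) + 0)**2 = ((3*1 + 3*(1/8)) + 0)**2 = ((3 + 3/8) + 0)**2 = (27/8 + 0)**2 = (27/8)**2 = 729/64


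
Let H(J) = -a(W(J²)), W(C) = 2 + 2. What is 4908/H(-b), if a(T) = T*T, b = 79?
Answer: -1227/4 ≈ -306.75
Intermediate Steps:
W(C) = 4
a(T) = T²
H(J) = -16 (H(J) = -1*4² = -1*16 = -16)
4908/H(-b) = 4908/(-16) = 4908*(-1/16) = -1227/4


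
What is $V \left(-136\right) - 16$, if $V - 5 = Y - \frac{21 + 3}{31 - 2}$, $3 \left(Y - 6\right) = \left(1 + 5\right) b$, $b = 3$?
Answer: $- \frac{64248}{29} \approx -2215.4$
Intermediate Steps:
$Y = 12$ ($Y = 6 + \frac{\left(1 + 5\right) 3}{3} = 6 + \frac{6 \cdot 3}{3} = 6 + \frac{1}{3} \cdot 18 = 6 + 6 = 12$)
$V = \frac{469}{29}$ ($V = 5 + \left(12 - \frac{21 + 3}{31 - 2}\right) = 5 + \left(12 - \frac{24}{29}\right) = 5 + \frac{324}{29} = \frac{469}{29} \approx 16.172$)
$V \left(-136\right) - 16 = \frac{469}{29} \left(-136\right) - 16 = - \frac{63784}{29} - 16 = - \frac{64248}{29}$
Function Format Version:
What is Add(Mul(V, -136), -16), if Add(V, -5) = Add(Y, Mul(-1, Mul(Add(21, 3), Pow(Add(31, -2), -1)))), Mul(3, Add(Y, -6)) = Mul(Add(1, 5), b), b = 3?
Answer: Rational(-64248, 29) ≈ -2215.4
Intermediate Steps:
Y = 12 (Y = Add(6, Mul(Rational(1, 3), Mul(Add(1, 5), 3))) = Add(6, Mul(Rational(1, 3), Mul(6, 3))) = Add(6, Mul(Rational(1, 3), 18)) = Add(6, 6) = 12)
V = Rational(469, 29) (V = Add(5, Add(12, Mul(-1, Mul(Add(21, 3), Pow(Add(31, -2), -1))))) = Add(5, Add(12, Mul(-1, Mul(24, Pow(29, -1))))) = Add(5, Add(12, Mul(-1, Mul(24, Rational(1, 29))))) = Add(5, Add(12, Mul(-1, Rational(24, 29)))) = Add(5, Add(12, Rational(-24, 29))) = Add(5, Rational(324, 29)) = Rational(469, 29) ≈ 16.172)
Add(Mul(V, -136), -16) = Add(Mul(Rational(469, 29), -136), -16) = Add(Rational(-63784, 29), -16) = Rational(-64248, 29)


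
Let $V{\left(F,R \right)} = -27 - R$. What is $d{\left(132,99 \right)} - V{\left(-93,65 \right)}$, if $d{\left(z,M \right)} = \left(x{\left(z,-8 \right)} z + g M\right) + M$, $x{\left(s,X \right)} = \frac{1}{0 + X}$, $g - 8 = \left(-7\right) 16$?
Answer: $- \frac{20243}{2} \approx -10122.0$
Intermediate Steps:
$g = -104$ ($g = 8 - 112 = -104$)
$x{\left(s,X \right)} = \frac{1}{X}$
$d{\left(z,M \right)} = - 103 M - \frac{z}{8}$ ($d{\left(z,M \right)} = \left(\frac{z}{-8} - 104 M\right) + M = \left(- \frac{z}{8} - 104 M\right) + M = \left(- 104 M - \frac{z}{8}\right) + M = - 103 M - \frac{z}{8}$)
$d{\left(132,99 \right)} - V{\left(-93,65 \right)} = \left(\left(-103\right) 99 - \frac{33}{2}\right) - \left(-27 - 65\right) = \left(-10197 - \frac{33}{2}\right) - \left(-27 - 65\right) = - \frac{20427}{2} - -92 = - \frac{20427}{2} + 92 = - \frac{20243}{2}$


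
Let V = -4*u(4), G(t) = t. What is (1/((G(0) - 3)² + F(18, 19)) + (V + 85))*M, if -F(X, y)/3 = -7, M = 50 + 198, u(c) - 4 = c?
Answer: 197284/15 ≈ 13152.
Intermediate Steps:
u(c) = 4 + c
M = 248
F(X, y) = 21 (F(X, y) = -3*(-7) = 21)
V = -32 (V = -4*(4 + 4) = -4*8 = -32)
(1/((G(0) - 3)² + F(18, 19)) + (V + 85))*M = (1/((0 - 3)² + 21) + (-32 + 85))*248 = (1/((-3)² + 21) + 53)*248 = (1/(9 + 21) + 53)*248 = (1/30 + 53)*248 = (1591/30)*248 = 197284/15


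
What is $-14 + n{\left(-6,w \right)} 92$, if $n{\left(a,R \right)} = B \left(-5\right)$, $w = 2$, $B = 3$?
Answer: $-1394$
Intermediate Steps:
$n{\left(a,R \right)} = -15$ ($n{\left(a,R \right)} = 3 \left(-5\right) = -15$)
$-14 + n{\left(-6,w \right)} 92 = -14 - 1380 = -1394$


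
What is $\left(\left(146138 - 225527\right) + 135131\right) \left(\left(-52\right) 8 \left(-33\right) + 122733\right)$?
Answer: $7606609062$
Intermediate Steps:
$\left(\left(146138 - 225527\right) + 135131\right) \left(\left(-52\right) 8 \left(-33\right) + 122733\right) = \left(-79389 + 135131\right) \left(\left(-416\right) \left(-33\right) + 122733\right) = 55742 \left(13728 + 122733\right) = 55742 \cdot 136461 = 7606609062$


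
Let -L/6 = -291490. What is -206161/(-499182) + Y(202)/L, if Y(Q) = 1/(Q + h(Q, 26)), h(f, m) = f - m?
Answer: 22715482901617/55001480126040 ≈ 0.41300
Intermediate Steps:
L = 1748940 (L = -6*(-291490) = 1748940)
Y(Q) = 1/(-26 + 2*Q) (Y(Q) = 1/(Q + (Q - 1*26)) = 1/(Q + (Q - 26)) = 1/(Q + (-26 + Q)) = 1/(-26 + 2*Q))
-206161/(-499182) + Y(202)/L = -206161/(-499182) + (1/(2*(-13 + 202)))/1748940 = -206161*(-1/499182) + ((½)/189)*(1/1748940) = 206161/499182 + ((½)*(1/189))*(1/1748940) = 206161/499182 + (1/378)*(1/1748940) = 206161/499182 + 1/661099320 = 22715482901617/55001480126040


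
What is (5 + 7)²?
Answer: 144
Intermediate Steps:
(5 + 7)² = 12² = 144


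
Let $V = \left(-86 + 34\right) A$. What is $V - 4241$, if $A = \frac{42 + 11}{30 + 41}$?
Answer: $- \frac{303867}{71} \approx -4279.8$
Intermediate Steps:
$A = \frac{53}{71} \approx 0.74648$
$V = - \frac{2756}{71}$ ($V = \left(-86 + 34\right) \frac{53}{71} = \left(-52\right) \frac{53}{71} = - \frac{2756}{71} \approx -38.817$)
$V - 4241 = - \frac{2756}{71} - 4241 = - \frac{303867}{71}$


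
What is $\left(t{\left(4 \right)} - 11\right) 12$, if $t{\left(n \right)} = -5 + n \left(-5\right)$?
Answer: $-432$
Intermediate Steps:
$t{\left(n \right)} = -5 - 5 n$
$\left(t{\left(4 \right)} - 11\right) 12 = \left(\left(-5 - 20\right) - 11\right) 12 = \left(-25 - 11\right) 12 = \left(-36\right) 12 = -432$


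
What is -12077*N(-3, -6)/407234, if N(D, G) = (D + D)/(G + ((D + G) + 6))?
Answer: -12077/610851 ≈ -0.019771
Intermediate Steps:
N(D, G) = 2*D/(6 + D + 2*G) (N(D, G) = (2*D)/(G + (6 + D + G)) = (2*D)/(6 + D + 2*G) = 2*D/(6 + D + 2*G))
-12077*N(-3, -6)/407234 = -24154*(-3)/(6 - 3 + 2*(-6))/407234 = -24154*(-3)/(6 - 3 - 12)*(1/407234) = -24154*(-3)/(-9)*(1/407234) = -24154*(-3)*(-1)/9*(1/407234) = -12077*⅔*(1/407234) = -24154/3*1/407234 = -12077/610851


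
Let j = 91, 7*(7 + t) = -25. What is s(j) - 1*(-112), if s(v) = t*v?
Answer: -850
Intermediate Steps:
t = -74/7 (t = -7 + (⅐)*(-25) = -7 - 25/7 = -74/7 ≈ -10.571)
s(v) = -74*v/7
s(j) - 1*(-112) = -74/7*91 - 1*(-112) = -962 + 112 = -850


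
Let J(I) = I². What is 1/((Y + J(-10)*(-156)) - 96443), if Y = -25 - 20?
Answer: -1/112088 ≈ -8.9216e-6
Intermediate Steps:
Y = -45
1/((Y + J(-10)*(-156)) - 96443) = 1/((-45 + (-10)²*(-156)) - 96443) = 1/((-45 + 100*(-156)) - 96443) = 1/((-45 - 15600) - 96443) = 1/(-15645 - 96443) = 1/(-112088) = -1/112088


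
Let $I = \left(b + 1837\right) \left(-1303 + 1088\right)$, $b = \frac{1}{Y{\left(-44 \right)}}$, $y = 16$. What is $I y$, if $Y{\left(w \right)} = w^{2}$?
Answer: $- \frac{764633095}{121} \approx -6.3193 \cdot 10^{6}$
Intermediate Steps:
$b = \frac{1}{1936}$ ($b = \frac{1}{\left(-44\right)^{2}} = \frac{1}{1936} \approx 0.00051653$)
$I = - \frac{764633095}{1936}$ ($I = \left(\frac{1}{1936} + 1837\right) \left(-1303 + 1088\right) = \frac{3556433}{1936} \left(-215\right) = - \frac{764633095}{1936} \approx -3.9496 \cdot 10^{5}$)
$I y = \left(- \frac{764633095}{1936}\right) 16 = - \frac{764633095}{121}$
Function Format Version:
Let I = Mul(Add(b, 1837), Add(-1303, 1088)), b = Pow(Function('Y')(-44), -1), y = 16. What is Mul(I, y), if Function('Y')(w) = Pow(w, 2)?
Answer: Rational(-764633095, 121) ≈ -6.3193e+6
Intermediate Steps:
b = Rational(1, 1936) (b = Pow(Pow(-44, 2), -1) = Pow(1936, -1) = Rational(1, 1936) ≈ 0.00051653)
I = Rational(-764633095, 1936) (I = Mul(Add(Rational(1, 1936), 1837), Add(-1303, 1088)) = Mul(Rational(3556433, 1936), -215) = Rational(-764633095, 1936) ≈ -3.9496e+5)
Mul(I, y) = Mul(Rational(-764633095, 1936), 16) = Rational(-764633095, 121)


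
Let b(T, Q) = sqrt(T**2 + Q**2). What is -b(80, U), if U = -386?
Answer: -2*sqrt(38849) ≈ -394.20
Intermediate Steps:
b(T, Q) = sqrt(Q**2 + T**2)
-b(80, U) = -sqrt((-386)**2 + 80**2) = -sqrt(148996 + 6400) = -sqrt(155396) = -2*sqrt(38849)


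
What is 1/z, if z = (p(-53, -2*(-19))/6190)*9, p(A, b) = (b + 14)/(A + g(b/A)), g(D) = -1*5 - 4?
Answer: -95945/117 ≈ -820.04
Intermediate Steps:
g(D) = -9 (g(D) = -5 - 4 = -9)
p(A, b) = (14 + b)/(-9 + A) (p(A, b) = (b + 14)/(A - 9) = (14 + b)/(-9 + A))
z = -117/95945 (z = (((14 - 2*(-19))/(-9 - 53))/6190)*9 = (((14 + 38)/(-62))*(1/6190))*9 = (-1/62*52*(1/6190))*9 = -26/31*1/6190*9 = -13/95945*9 = -117/95945 ≈ -0.0012194)
1/z = 1/(-117/95945) = -95945/117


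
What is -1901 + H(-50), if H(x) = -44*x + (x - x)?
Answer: 299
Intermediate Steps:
H(x) = -44*x (H(x) = -44*x + 0 = -44*x)
-1901 + H(-50) = -1901 - 44*(-50) = -1901 + 2200 = 299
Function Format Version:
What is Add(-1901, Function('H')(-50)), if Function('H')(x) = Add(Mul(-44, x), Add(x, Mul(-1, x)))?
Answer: 299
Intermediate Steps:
Function('H')(x) = Mul(-44, x) (Function('H')(x) = Add(Mul(-44, x), 0) = Mul(-44, x))
Add(-1901, Function('H')(-50)) = Add(-1901, Mul(-44, -50)) = Add(-1901, 2200) = 299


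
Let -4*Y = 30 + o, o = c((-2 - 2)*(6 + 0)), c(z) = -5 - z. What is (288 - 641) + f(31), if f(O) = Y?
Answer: -1461/4 ≈ -365.25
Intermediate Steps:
o = 19 (o = -5 - (-2 - 2)*(6 + 0) = -5 - (-4)*6 = -5 - 1*(-24) = -5 + 24 = 19)
Y = -49/4 (Y = -(30 + 19)/4 = -¼*49 = -49/4 ≈ -12.250)
f(O) = -49/4
(288 - 641) + f(31) = (288 - 641) - 49/4 = -353 - 49/4 = -1461/4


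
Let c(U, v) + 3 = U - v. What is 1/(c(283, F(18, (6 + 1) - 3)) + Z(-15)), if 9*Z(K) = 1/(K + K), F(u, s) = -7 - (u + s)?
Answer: 270/83429 ≈ 0.0032363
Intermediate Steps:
F(u, s) = -7 - s - u (F(u, s) = -7 - (s + u) = -7 + (-s - u) = -7 - s - u)
Z(K) = 1/(18*K) (Z(K) = 1/(9*(K + K)) = 1/(9*((2*K))) = (1/(2*K))/9 = 1/(18*K))
c(U, v) = -3 + U - v (c(U, v) = -3 + (U - v) = -3 + U - v)
1/(c(283, F(18, (6 + 1) - 3)) + Z(-15)) = 1/((-3 + 283 - (-7 - ((6 + 1) - 3) - 1*18)) + (1/18)/(-15)) = 1/((-3 + 283 - (-7 - (7 - 3) - 18)) + (1/18)*(-1/15)) = 1/((-3 + 283 - (-7 - 1*4 - 18)) - 1/270) = 1/((-3 + 283 - (-7 - 4 - 18)) - 1/270) = 1/((-3 + 283 - 1*(-29)) - 1/270) = 1/((-3 + 283 + 29) - 1/270) = 1/(309 - 1/270) = 1/(83429/270) = 270/83429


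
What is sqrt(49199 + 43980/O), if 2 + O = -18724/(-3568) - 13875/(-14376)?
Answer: sqrt(1208740007112094919)/4501981 ≈ 244.21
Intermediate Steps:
O = 4501981/1068616 (O = -2 + (-18724/(-3568) - 13875/(-14376)) = -2 + (-18724*(-1/3568) - 13875*(-1/14376)) = -2 + (4681/892 + 4625/4792) = -2 + 6639213/1068616 = 4501981/1068616 ≈ 4.2129)
sqrt(49199 + 43980/O) = sqrt(49199 + 43980/(4501981/1068616)) = sqrt(49199 + 43980*(1068616/4501981)) = sqrt(49199 + 46997731680/4501981) = sqrt(268490694899/4501981) = sqrt(1208740007112094919)/4501981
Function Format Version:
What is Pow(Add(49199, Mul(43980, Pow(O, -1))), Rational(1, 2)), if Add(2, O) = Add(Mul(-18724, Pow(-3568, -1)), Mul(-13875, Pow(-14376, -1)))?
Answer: Mul(Rational(1, 4501981), Pow(1208740007112094919, Rational(1, 2))) ≈ 244.21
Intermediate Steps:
O = Rational(4501981, 1068616) (O = Add(-2, Add(Mul(-18724, Pow(-3568, -1)), Mul(-13875, Pow(-14376, -1)))) = Add(-2, Add(Mul(-18724, Rational(-1, 3568)), Mul(-13875, Rational(-1, 14376)))) = Add(-2, Add(Rational(4681, 892), Rational(4625, 4792))) = Add(-2, Rational(6639213, 1068616)) = Rational(4501981, 1068616) ≈ 4.2129)
Pow(Add(49199, Mul(43980, Pow(O, -1))), Rational(1, 2)) = Pow(Add(49199, Mul(43980, Pow(Rational(4501981, 1068616), -1))), Rational(1, 2)) = Pow(Add(49199, Mul(43980, Rational(1068616, 4501981))), Rational(1, 2)) = Pow(Add(49199, Rational(46997731680, 4501981)), Rational(1, 2)) = Pow(Rational(268490694899, 4501981), Rational(1, 2)) = Mul(Rational(1, 4501981), Pow(1208740007112094919, Rational(1, 2)))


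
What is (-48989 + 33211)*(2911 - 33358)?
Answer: 480392766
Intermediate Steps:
(-48989 + 33211)*(2911 - 33358) = -15778*(-30447) = 480392766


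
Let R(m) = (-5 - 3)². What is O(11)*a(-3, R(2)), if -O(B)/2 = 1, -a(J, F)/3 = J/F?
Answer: -9/32 ≈ -0.28125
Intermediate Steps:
R(m) = 64 (R(m) = (-8)² = 64)
a(J, F) = -3*J/F
O(B) = -2 (O(B) = -2*1 = -2)
O(11)*a(-3, R(2)) = -(-6)*(-3)/64 = -2*9/64 = -9/32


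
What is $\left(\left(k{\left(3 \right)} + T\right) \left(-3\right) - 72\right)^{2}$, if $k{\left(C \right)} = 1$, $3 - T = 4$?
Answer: $5184$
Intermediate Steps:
$T = -1$ ($T = 3 - 4 = -1$)
$\left(\left(k{\left(3 \right)} + T\right) \left(-3\right) - 72\right)^{2} = \left(\left(1 - 1\right) \left(-3\right) - 72\right)^{2} = \left(0 \left(-3\right) - 72\right)^{2} = \left(0 - 72\right)^{2} = \left(-72\right)^{2} = 5184$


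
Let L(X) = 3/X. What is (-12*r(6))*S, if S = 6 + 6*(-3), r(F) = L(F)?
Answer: 72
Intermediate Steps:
r(F) = 3/F
S = -12 (S = 6 - 18 = -12)
(-12*r(6))*S = -36/6*(-12) = -12*1/2*(-12) = -6*(-12) = 72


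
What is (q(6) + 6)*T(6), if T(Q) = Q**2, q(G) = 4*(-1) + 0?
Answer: 72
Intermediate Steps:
q(G) = -4 (q(G) = -4 + 0 = -4)
(q(6) + 6)*T(6) = (-4 + 6)*6**2 = 2*36 = 72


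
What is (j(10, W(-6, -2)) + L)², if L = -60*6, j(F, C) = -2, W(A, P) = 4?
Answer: 131044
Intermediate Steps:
L = -360
(j(10, W(-6, -2)) + L)² = (-2 - 360)² = (-362)² = 131044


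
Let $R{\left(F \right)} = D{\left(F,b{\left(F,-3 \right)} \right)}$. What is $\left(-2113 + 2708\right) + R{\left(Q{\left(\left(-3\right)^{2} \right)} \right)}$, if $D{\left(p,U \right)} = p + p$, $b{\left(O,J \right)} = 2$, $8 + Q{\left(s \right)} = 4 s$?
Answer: $651$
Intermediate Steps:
$Q{\left(s \right)} = -8 + 4 s$
$D{\left(p,U \right)} = 2 p$
$R{\left(F \right)} = 2 F$
$\left(-2113 + 2708\right) + R{\left(Q{\left(\left(-3\right)^{2} \right)} \right)} = \left(-2113 + 2708\right) + 2 \left(-8 + 4 \left(-3\right)^{2}\right) = 595 + 2 \left(-8 + 4 \cdot 9\right) = 595 + 2 \left(-8 + 36\right) = 595 + 2 \cdot 28 = 595 + 56 = 651$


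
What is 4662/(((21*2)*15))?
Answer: 37/5 ≈ 7.4000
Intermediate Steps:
4662/(((21*2)*15)) = 4662/((42*15)) = 4662/630 = 4662*(1/630) = 37/5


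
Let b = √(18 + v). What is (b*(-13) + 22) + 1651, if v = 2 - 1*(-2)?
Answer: 1673 - 13*√22 ≈ 1612.0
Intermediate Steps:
v = 4 (v = 2 + 2 = 4)
b = √22 (b = √(18 + 4) = √22 ≈ 4.6904)
(b*(-13) + 22) + 1651 = (√22*(-13) + 22) + 1651 = (-13*√22 + 22) + 1651 = (22 - 13*√22) + 1651 = 1673 - 13*√22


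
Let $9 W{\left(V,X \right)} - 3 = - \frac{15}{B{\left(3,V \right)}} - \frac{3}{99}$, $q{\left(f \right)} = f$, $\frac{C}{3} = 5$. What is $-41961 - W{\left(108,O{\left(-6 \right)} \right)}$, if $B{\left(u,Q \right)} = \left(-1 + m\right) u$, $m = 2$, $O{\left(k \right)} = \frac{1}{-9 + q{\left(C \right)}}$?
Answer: $- \frac{12462350}{297} \approx -41961.0$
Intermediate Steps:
$C = 15$ ($C = 3 \cdot 5 = 15$)
$O{\left(k \right)} = \frac{1}{6}$ ($O{\left(k \right)} = \frac{1}{-9 + 15} = \frac{1}{6}$)
$B{\left(u,Q \right)} = u$ ($B{\left(u,Q \right)} = \left(-1 + 2\right) u = 1 u = u$)
$W{\left(V,X \right)} = - \frac{67}{297}$ ($W{\left(V,X \right)} = \frac{1}{3} + \frac{- \frac{15}{3} - \frac{3}{99}}{9} = \frac{1}{3} + \frac{\left(-15\right) \frac{1}{3} - \frac{1}{33}}{9} = \frac{1}{3} + \frac{-5 - \frac{1}{33}}{9} = \frac{1}{3} + \frac{1}{9} \left(- \frac{166}{33}\right) = \frac{1}{3} - \frac{166}{297} = - \frac{67}{297}$)
$-41961 - W{\left(108,O{\left(-6 \right)} \right)} = -41961 - - \frac{67}{297} = -41961 + \frac{67}{297} = - \frac{12462350}{297}$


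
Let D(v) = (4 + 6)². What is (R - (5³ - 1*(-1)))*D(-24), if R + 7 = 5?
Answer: -12800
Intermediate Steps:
R = -2 (R = -7 + 5 = -2)
D(v) = 100 (D(v) = 10² = 100)
(R - (5³ - 1*(-1)))*D(-24) = (-2 - (5³ - 1*(-1)))*100 = (-2 - (125 + 1))*100 = (-2 - 1*126)*100 = (-2 - 126)*100 = -128*100 = -12800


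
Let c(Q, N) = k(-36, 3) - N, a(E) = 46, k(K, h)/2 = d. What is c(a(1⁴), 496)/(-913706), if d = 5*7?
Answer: 213/456853 ≈ 0.00046623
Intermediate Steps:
d = 35
k(K, h) = 70 (k(K, h) = 2*35 = 70)
c(Q, N) = 70 - N
c(a(1⁴), 496)/(-913706) = (70 - 1*496)/(-913706) = (70 - 496)*(-1/913706) = -426*(-1/913706) = 213/456853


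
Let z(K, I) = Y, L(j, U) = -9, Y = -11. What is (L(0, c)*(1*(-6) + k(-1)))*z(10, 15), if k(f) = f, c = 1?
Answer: -693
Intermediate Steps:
z(K, I) = -11
(L(0, c)*(1*(-6) + k(-1)))*z(10, 15) = -9*(1*(-6) - 1)*(-11) = -9*(-6 - 1)*(-11) = -9*(-7)*(-11) = 63*(-11) = -693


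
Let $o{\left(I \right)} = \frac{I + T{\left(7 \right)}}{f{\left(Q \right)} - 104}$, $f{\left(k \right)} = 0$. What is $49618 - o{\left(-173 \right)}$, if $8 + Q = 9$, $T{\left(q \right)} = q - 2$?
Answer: $\frac{645013}{13} \approx 49616.0$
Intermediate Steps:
$T{\left(q \right)} = -2 + q$
$Q = 1$ ($Q = -8 + 9 = 1$)
$o{\left(I \right)} = - \frac{5}{104} - \frac{I}{104}$ ($o{\left(I \right)} = \frac{I + \left(-2 + 7\right)}{0 - 104} = \frac{I + 5}{-104} = \left(5 + I\right) \left(- \frac{1}{104}\right) = - \frac{5}{104} - \frac{I}{104}$)
$49618 - o{\left(-173 \right)} = 49618 - \left(- \frac{5}{104} - - \frac{173}{104}\right) = 49618 - \left(- \frac{5}{104} + \frac{173}{104}\right) = 49618 - \frac{21}{13} = \frac{645013}{13}$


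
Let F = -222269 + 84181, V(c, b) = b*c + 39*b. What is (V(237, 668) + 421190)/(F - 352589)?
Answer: -605558/490677 ≈ -1.2341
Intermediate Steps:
V(c, b) = 39*b + b*c
F = -138088
(V(237, 668) + 421190)/(F - 352589) = (668*(39 + 237) + 421190)/(-138088 - 352589) = (668*276 + 421190)/(-490677) = (184368 + 421190)*(-1/490677) = 605558*(-1/490677) = -605558/490677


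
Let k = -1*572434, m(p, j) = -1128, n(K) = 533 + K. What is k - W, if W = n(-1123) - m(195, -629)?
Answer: -572972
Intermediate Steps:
k = -572434
W = 538 (W = (533 - 1123) - 1*(-1128) = -590 + 1128 = 538)
k - W = -572434 - 1*538 = -572434 - 538 = -572972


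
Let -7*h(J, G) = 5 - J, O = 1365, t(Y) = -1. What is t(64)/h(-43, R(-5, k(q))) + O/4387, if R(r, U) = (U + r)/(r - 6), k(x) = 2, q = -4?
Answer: 96229/210576 ≈ 0.45698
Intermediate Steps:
R(r, U) = (U + r)/(-6 + r)
h(J, G) = -5/7 + J/7 (h(J, G) = -(5 - J)/7 = -5/7 + J/7)
t(64)/h(-43, R(-5, k(q))) + O/4387 = -1/(-5/7 + (⅐)*(-43)) + 1365/4387 = -1/(-5/7 - 43/7) + 1365*(1/4387) = -1/(-48/7) + 1365/4387 = -1*(-7/48) + 1365/4387 = 7/48 + 1365/4387 = 96229/210576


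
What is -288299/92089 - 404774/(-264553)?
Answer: -38995132461/24362421217 ≈ -1.6006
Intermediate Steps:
-288299/92089 - 404774/(-264553) = -288299*1/92089 - 404774*(-1/264553) = -288299/92089 + 404774/264553 = -38995132461/24362421217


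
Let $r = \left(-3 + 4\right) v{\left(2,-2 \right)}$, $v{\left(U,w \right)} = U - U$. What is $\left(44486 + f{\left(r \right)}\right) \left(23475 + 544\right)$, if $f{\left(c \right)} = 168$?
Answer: $1072544426$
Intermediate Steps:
$v{\left(U,w \right)} = 0$
$r = 0$ ($r = \left(-3 + 4\right) 0 = 1 \cdot 0 = 0$)
$\left(44486 + f{\left(r \right)}\right) \left(23475 + 544\right) = \left(44486 + 168\right) \left(23475 + 544\right) = 44654 \cdot 24019 = 1072544426$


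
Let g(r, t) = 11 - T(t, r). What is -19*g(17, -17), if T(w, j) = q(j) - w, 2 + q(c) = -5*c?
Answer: -1539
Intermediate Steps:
q(c) = -2 - 5*c
T(w, j) = -2 - w - 5*j (T(w, j) = (-2 - 5*j) - w = -2 - w - 5*j)
g(r, t) = 13 + t + 5*r (g(r, t) = 11 - (-2 - t - 5*r) = 11 + (2 + t + 5*r) = 13 + t + 5*r)
-19*g(17, -17) = -19*(13 - 17 + 5*17) = -19*(13 - 17 + 85) = -19*81 = -1539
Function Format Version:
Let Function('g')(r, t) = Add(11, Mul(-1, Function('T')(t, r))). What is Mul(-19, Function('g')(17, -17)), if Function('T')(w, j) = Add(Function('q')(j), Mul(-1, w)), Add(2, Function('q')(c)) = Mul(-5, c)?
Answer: -1539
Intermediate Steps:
Function('q')(c) = Add(-2, Mul(-5, c))
Function('T')(w, j) = Add(-2, Mul(-1, w), Mul(-5, j)) (Function('T')(w, j) = Add(Add(-2, Mul(-5, j)), Mul(-1, w)) = Add(-2, Mul(-1, w), Mul(-5, j)))
Function('g')(r, t) = Add(13, t, Mul(5, r)) (Function('g')(r, t) = Add(11, Mul(-1, Add(-2, Mul(-1, t), Mul(-5, r)))) = Add(11, Add(2, t, Mul(5, r))) = Add(13, t, Mul(5, r)))
Mul(-19, Function('g')(17, -17)) = Mul(-19, Add(13, -17, Mul(5, 17))) = Mul(-19, Add(13, -17, 85)) = Mul(-19, 81) = -1539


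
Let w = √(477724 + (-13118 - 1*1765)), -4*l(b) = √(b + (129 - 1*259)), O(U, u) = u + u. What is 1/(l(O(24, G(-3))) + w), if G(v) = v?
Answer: 2/(2*√462841 - I*√34) ≈ 0.0014699 + 6.299e-6*I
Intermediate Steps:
O(U, u) = 2*u
l(b) = -√(-130 + b)/4 (l(b) = -√(b + (129 - 1*259))/4 = -√(b + (129 - 259))/4 = -√(b - 130)/4 = -√(-130 + b)/4)
w = √462841 (w = √(477724 + (-13118 - 1765)) = √(477724 - 14883) = √462841 ≈ 680.32)
1/(l(O(24, G(-3))) + w) = 1/(-√(-130 + 2*(-3))/4 + √462841) = 1/(-√(-130 - 6)/4 + √462841) = 1/(-I*√34/2 + √462841) = 1/(√462841 - I*√34/2)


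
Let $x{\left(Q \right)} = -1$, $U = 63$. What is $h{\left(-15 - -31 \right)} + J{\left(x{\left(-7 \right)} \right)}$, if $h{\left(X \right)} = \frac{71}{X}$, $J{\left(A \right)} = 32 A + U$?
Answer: $\frac{567}{16} \approx 35.438$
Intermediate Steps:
$J{\left(A \right)} = 63 + 32 A$ ($J{\left(A \right)} = 32 A + 63 = 63 + 32 A$)
$h{\left(-15 - -31 \right)} + J{\left(x{\left(-7 \right)} \right)} = \frac{71}{-15 - -31} + \left(63 + 32 \left(-1\right)\right) = \frac{71}{-15 + 31} + \left(63 - 32\right) = \frac{71}{16} + 31 = \frac{567}{16}$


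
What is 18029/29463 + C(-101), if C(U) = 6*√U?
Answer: 18029/29463 + 6*I*√101 ≈ 0.61192 + 60.299*I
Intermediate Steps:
18029/29463 + C(-101) = 18029/29463 + 6*√(-101) = 18029*(1/29463) + 6*(I*√101) = 18029/29463 + 6*I*√101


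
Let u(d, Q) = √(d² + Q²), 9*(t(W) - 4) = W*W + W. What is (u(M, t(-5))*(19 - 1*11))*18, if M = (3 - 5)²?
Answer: 64*√277 ≈ 1065.2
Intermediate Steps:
M = 4 (M = (-2)² = 4)
t(W) = 4 + W/9 + W²/9 (t(W) = 4 + (W*W + W)/9 = 4 + (W² + W)/9 = 4 + (W + W²)/9 = 4 + (W/9 + W²/9) = 4 + W/9 + W²/9)
u(d, Q) = √(Q² + d²)
(u(M, t(-5))*(19 - 1*11))*18 = (√((4 + (⅑)*(-5) + (⅑)*(-5)²)² + 4²)*(19 - 1*11))*18 = (√((4 - 5/9 + (⅑)*25)² + 16)*(19 - 11))*18 = (√((4 - 5/9 + 25/9)² + 16)*8)*18 = (√((56/9)² + 16)*8)*18 = (√(3136/81 + 16)*8)*18 = (√(4432/81)*8)*18 = ((4*√277/9)*8)*18 = (32*√277/9)*18 = 64*√277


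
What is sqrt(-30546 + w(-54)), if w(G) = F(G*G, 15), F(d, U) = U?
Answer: I*sqrt(30531) ≈ 174.73*I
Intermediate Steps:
w(G) = 15
sqrt(-30546 + w(-54)) = sqrt(-30546 + 15) = sqrt(-30531) = I*sqrt(30531)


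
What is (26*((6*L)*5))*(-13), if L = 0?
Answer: 0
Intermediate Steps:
(26*((6*L)*5))*(-13) = (26*((6*0)*5))*(-13) = (26*(0*5))*(-13) = (26*0)*(-13) = 0*(-13) = 0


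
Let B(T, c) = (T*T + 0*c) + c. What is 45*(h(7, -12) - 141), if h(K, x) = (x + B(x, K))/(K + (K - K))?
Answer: -38160/7 ≈ -5451.4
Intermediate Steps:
B(T, c) = c + T² (B(T, c) = (T² + 0) + c = T² + c = c + T²)
h(K, x) = (K + x + x²)/K (h(K, x) = (x + (K + x²))/(K + (K - K)) = (K + x + x²)/(K + 0) = (K + x + x²)/K)
45*(h(7, -12) - 141) = 45*((7 - 12 + (-12)²)/7 - 141) = 45*((7 - 12 + 144)/7 - 141) = 45*((⅐)*139 - 141) = 45*(139/7 - 141) = 45*(-848/7) = -38160/7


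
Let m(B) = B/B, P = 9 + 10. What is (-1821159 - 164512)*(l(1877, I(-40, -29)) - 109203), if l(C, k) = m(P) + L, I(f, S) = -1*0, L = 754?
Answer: 215342048608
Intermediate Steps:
I(f, S) = 0
P = 19
m(B) = 1
l(C, k) = 755 (l(C, k) = 1 + 754 = 755)
(-1821159 - 164512)*(l(1877, I(-40, -29)) - 109203) = (-1821159 - 164512)*(755 - 109203) = -1985671*(-108448) = 215342048608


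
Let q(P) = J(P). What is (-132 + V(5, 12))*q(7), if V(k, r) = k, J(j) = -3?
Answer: 381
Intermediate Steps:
q(P) = -3
(-132 + V(5, 12))*q(7) = (-132 + 5)*(-3) = -127*(-3) = 381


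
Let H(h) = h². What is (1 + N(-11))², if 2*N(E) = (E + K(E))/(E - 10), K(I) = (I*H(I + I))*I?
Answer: 3423537121/1764 ≈ 1.9408e+6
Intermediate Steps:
K(I) = 4*I⁴ (K(I) = (I*(I + I)²)*I = (I*(2*I)²)*I = (I*(4*I²))*I = (4*I³)*I = 4*I⁴)
N(E) = (E + 4*E⁴)/(2*(-10 + E)) (N(E) = ((E + 4*E⁴)/(E - 10))/2 = ((E + 4*E⁴)/(-10 + E))/2 = (E + 4*E⁴)/(2*(-10 + E)))
(1 + N(-11))² = (1 + (-11 + 4*(-11)⁴)/(-20 + 2*(-11)))² = (1 + (-11 + 4*14641)/(-20 - 22))² = (1 + (-11 + 58564)/(-42))² = (1 - 1/42*58553)² = (1 - 58553/42)² = (-58511/42)² = 3423537121/1764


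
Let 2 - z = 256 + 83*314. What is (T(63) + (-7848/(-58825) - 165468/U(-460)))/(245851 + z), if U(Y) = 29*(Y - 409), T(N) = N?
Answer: 103325708523/325449402796375 ≈ 0.00031749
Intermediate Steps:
z = -26316 (z = 2 - (256 + 83*314) = 2 - (256 + 26062) = 2 - 1*26318 = 2 - 26318 = -26316)
U(Y) = -11861 + 29*Y (U(Y) = 29*(-409 + Y) = -11861 + 29*Y)
(T(63) + (-7848/(-58825) - 165468/U(-460)))/(245851 + z) = (63 + (-7848/(-58825) - 165468/(-11861 + 29*(-460))))/(245851 - 26316) = (63 + (-7848*(-1/58825) - 165468/(-11861 - 13340)))/219535 = (63 + (7848/58825 - 165468/(-25201)))*(1/219535) = (63 + (7848/58825 - 165468*(-1/25201)))*(1/219535) = (63 + (7848/58825 + 165468/25201))*(1/219535) = (63 + 9931432548/1482448825)*(1/219535) = (103325708523/1482448825)*(1/219535) = 103325708523/325449402796375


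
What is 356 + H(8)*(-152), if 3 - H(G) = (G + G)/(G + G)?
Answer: 52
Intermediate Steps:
H(G) = 2 (H(G) = 3 - (G + G)/(G + G) = 3 - 2*G/(2*G) = 3 - 2*G*1/(2*G) = 3 - 1*1 = 3 - 1 = 2)
356 + H(8)*(-152) = 356 + 2*(-152) = 356 - 304 = 52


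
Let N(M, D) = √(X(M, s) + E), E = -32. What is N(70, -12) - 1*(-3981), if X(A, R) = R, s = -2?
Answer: 3981 + I*√34 ≈ 3981.0 + 5.831*I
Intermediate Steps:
N(M, D) = I*√34 (N(M, D) = √(-2 - 32) = √(-34) = I*√34)
N(70, -12) - 1*(-3981) = I*√34 - 1*(-3981) = I*√34 + 3981 = 3981 + I*√34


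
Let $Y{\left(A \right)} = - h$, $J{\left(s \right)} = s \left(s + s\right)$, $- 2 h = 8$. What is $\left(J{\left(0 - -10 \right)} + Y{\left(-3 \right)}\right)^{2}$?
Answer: $41616$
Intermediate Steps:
$h = -4$ ($h = \left(- \frac{1}{2}\right) 8 = -4$)
$J{\left(s \right)} = 2 s^{2}$ ($J{\left(s \right)} = s 2 s = 2 s^{2}$)
$Y{\left(A \right)} = 4$ ($Y{\left(A \right)} = \left(-1\right) \left(-4\right) = 4$)
$\left(J{\left(0 - -10 \right)} + Y{\left(-3 \right)}\right)^{2} = \left(2 \left(0 - -10\right)^{2} + 4\right)^{2} = \left(2 \left(0 + 10\right)^{2} + 4\right)^{2} = \left(2 \cdot 10^{2} + 4\right)^{2} = \left(2 \cdot 100 + 4\right)^{2} = \left(200 + 4\right)^{2} = 204^{2} = 41616$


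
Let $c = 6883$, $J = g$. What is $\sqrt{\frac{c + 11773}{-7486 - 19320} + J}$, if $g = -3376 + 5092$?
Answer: $\frac{2 \sqrt{77034479665}}{13403} \approx 41.416$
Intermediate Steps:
$g = 1716$
$J = 1716$
$\sqrt{\frac{c + 11773}{-7486 - 19320} + J} = \sqrt{\frac{6883 + 11773}{-7486 - 19320} + 1716} = \sqrt{\frac{18656}{-26806} + 1716} = \sqrt{18656 \left(- \frac{1}{26806}\right) + 1716} = \sqrt{- \frac{9328}{13403} + 1716} = \sqrt{\frac{22990220}{13403}} = \frac{2 \sqrt{77034479665}}{13403}$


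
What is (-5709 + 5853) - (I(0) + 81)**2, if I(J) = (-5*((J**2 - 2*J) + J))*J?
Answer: -6417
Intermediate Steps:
I(J) = J*(-5*J**2 + 5*J) (I(J) = (-5*(J**2 - J))*J = (-5*J**2 + 5*J)*J = J*(-5*J**2 + 5*J))
(-5709 + 5853) - (I(0) + 81)**2 = (-5709 + 5853) - (5*0**2*(1 - 1*0) + 81)**2 = 144 - (5*0*(1 + 0) + 81)**2 = 144 - (5*0*1 + 81)**2 = 144 - (0 + 81)**2 = 144 - 1*81**2 = 144 - 1*6561 = 144 - 6561 = -6417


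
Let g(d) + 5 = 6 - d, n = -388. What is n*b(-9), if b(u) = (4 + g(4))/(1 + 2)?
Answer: -388/3 ≈ -129.33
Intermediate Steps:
g(d) = 1 - d (g(d) = -5 + (6 - d) = 1 - d)
b(u) = ⅓ (b(u) = (4 + (1 - 1*4))/(1 + 2) = (4 + (1 - 4))/3 = (4 - 3)*(⅓) = 1*(⅓) = ⅓)
n*b(-9) = -388*⅓ = -388/3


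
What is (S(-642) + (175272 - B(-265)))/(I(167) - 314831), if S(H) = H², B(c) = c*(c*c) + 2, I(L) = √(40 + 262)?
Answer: -863404183147/14159794037 - 2742437*√302/14159794037 ≈ -60.979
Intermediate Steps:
I(L) = √302
B(c) = 2 + c³ (B(c) = c*c² + 2 = c³ + 2 = 2 + c³)
(S(-642) + (175272 - B(-265)))/(I(167) - 314831) = ((-642)² + (175272 - (2 + (-265)³)))/(√302 - 314831) = (412164 + (175272 - (2 - 18609625)))/(-314831 + √302) = (412164 + (175272 - 1*(-18609623)))/(-314831 + √302) = (412164 + (175272 + 18609623))/(-314831 + √302) = (412164 + 18784895)/(-314831 + √302) = 19197059/(-314831 + √302)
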